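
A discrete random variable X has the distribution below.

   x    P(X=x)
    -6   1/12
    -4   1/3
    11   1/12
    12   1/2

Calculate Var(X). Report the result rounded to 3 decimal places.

64.576

E[X] = (1/12)·(-6) + (1/3)·(-4) + (1/12)·11 + (1/2)·12 = 61/12
E[X²] = (1/12)·36 + (1/3)·16 + (1/12)·121 + (1/2)·144 = 1085/12
Var(X) = 1085/12 − (61/12)² = 9299/144 ≈ 64.576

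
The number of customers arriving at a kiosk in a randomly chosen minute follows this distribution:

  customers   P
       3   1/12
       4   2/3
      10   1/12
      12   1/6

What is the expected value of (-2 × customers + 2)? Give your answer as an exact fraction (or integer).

E[-2x+2] = (1/12)·(-4) + (2/3)·(-6) + (1/12)·(-18) + (1/6)·(-22)
     = -19/2

-19/2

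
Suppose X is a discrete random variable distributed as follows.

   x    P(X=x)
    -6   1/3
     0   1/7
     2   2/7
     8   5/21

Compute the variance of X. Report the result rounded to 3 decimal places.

28.154

E[X] = (1/3)·(-6) + (1/7)·0 + (2/7)·2 + (5/21)·8 = 10/21
E[X²] = (1/3)·36 + (1/7)·0 + (2/7)·4 + (5/21)·64 = 596/21
Var(X) = 596/21 − (10/21)² = 12416/441 ≈ 28.154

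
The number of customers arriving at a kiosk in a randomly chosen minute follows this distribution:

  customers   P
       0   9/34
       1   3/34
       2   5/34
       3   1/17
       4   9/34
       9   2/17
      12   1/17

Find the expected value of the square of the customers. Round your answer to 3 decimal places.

E[X²] = (9/34)·0 + (3/34)·1 + (5/34)·4 + (1/17)·9 + (9/34)·16 + (2/17)·81 + (1/17)·144
     = 797/34 ≈ 23.441

23.441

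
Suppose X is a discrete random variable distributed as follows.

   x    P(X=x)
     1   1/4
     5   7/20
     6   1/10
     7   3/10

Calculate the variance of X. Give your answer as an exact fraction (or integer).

E[X] = (1/4)·1 + (7/20)·5 + (1/10)·6 + (3/10)·7 = 47/10
E[X²] = (1/4)·1 + (7/20)·25 + (1/10)·36 + (3/10)·49 = 273/10
Var(X) = 273/10 − (47/10)² = 521/100

521/100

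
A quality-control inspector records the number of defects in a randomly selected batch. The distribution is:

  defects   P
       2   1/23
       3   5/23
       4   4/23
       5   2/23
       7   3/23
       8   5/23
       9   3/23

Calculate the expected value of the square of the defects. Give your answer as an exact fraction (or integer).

E[X²] = (1/23)·4 + (5/23)·9 + (4/23)·16 + (2/23)·25 + (3/23)·49 + (5/23)·64 + (3/23)·81
     = 873/23

873/23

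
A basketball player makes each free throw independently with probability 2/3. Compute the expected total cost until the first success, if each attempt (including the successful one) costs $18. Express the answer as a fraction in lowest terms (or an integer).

E[#attempts] = 1/p = 3/2; E[cost] = 18·3/2 = 27.

$27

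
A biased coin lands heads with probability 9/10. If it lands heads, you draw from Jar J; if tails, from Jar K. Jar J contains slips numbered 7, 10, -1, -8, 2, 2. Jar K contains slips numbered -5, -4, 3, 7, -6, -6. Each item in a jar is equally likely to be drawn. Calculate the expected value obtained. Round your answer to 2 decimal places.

1.62

E[X | Jar J] = (7 + 10 − 1 − 8 + 2 + 2)/6 = 2
E[X | Jar K] = (-5 − 4 + 3 + 7 − 6 − 6)/6 = -11/6
E[X] = (9/10)·2 + (1/10)·(-11/6) = 97/60 ≈ 1.62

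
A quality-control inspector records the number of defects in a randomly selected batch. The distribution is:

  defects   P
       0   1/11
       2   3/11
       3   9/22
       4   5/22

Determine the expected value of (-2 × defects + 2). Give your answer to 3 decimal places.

E[-2x+2] = (1/11)·2 + (3/11)·(-2) + (9/22)·(-4) + (5/22)·(-6)
     = -37/11 ≈ -3.364

-3.364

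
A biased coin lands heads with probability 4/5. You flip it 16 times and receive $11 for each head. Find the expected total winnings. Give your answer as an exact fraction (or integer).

704/5 dollars

E[#heads] = 16·4/5 = 64/5 (linearity over flips).
E[winnings] = 11·64/5 = 704/5.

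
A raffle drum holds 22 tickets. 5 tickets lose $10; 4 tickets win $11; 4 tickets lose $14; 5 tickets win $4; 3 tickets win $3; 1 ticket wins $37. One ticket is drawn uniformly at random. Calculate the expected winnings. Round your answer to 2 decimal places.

E[payout] = (5/22)·(-10) + (4/22)·11 + (4/22)·(-14) + (5/22)·4 + (3/22)·3 + (1/22)·37 = 2/11
≈ $0.18

$0.18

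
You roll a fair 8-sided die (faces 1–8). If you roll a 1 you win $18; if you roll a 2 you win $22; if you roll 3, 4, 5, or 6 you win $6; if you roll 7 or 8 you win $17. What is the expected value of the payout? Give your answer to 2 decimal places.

$12.25

E[payout] = (1/2)·6 + (1/4)·17 + (1/8)·18 + (1/8)·22 = 49/4
≈ $12.25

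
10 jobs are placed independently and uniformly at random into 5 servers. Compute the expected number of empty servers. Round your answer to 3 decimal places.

0.537

Let Xⱼ=1 if server j is empty. P(Xⱼ=1) = ((5-1)/5)^10 = 1048576/9765625.
By linearity, E[#empty] = 5·1048576/9765625 = 1048576/1953125.
≈ 0.537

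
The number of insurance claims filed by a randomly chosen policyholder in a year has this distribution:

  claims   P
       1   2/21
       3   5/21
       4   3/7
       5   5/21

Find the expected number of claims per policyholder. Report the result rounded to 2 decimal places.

3.71

E[X] = (2/21)·1 + (5/21)·3 + (3/7)·4 + (5/21)·5
     = 26/7 ≈ 3.71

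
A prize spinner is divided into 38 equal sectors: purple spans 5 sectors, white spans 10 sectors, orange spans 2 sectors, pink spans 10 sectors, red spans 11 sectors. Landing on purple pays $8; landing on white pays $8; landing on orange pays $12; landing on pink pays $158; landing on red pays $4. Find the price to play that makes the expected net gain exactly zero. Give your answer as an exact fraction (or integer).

884/19 dollars

E[payout] = (5/38)·8 + (10/38)·8 + (2/38)·12 + (10/38)·158 + (11/38)·4 = 884/19
Fair fee = E[payout] = 884/19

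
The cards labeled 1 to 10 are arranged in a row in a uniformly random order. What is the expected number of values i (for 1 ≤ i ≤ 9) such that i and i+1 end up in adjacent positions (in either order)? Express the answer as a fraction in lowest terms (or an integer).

For each i ∈ {1,…,9}, let Xᵢ = 1 if i and i+1 are adjacent. P(Xᵢ=1) = 2·(10−1)!/10! = 2/10.
By linearity, E[ΣXᵢ] = (9)·(2/10) = 9/5.

9/5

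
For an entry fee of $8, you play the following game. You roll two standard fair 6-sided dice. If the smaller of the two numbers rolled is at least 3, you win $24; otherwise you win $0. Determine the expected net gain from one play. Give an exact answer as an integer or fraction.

8/3 dollars

E[payout] = (5/9)·0 + (4/9)·24 = 32/3
Expected profit = 32/3 − 8 = 8/3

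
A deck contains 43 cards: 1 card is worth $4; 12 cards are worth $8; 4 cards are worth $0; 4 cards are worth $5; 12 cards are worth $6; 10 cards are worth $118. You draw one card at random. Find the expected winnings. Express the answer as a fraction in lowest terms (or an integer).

E[payout] = (1/43)·4 + (12/43)·8 + (4/43)·0 + (4/43)·5 + (12/43)·6 + (10/43)·118 = 1372/43

1372/43 dollars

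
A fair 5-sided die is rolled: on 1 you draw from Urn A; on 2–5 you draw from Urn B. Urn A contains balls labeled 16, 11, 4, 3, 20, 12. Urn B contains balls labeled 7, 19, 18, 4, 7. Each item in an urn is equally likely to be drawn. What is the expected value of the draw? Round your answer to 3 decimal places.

E[X | Urn A] = (16 + 11 + 4 + 3 + 20 + 12)/6 = 11
E[X | Urn B] = (7 + 19 + 18 + 4 + 7)/5 = 11
E[X] = (1/5)·11 + (4/5)·11 = 11 ≈ 11.000

11.000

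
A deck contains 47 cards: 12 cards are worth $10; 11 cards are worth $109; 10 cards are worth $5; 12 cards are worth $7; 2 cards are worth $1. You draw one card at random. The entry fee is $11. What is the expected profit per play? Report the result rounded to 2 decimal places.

E[payout] = (12/47)·10 + (11/47)·109 + (10/47)·5 + (12/47)·7 + (2/47)·1 = 1455/47
Expected profit = 1455/47 − 11 = 938/47 ≈ $19.96

$19.96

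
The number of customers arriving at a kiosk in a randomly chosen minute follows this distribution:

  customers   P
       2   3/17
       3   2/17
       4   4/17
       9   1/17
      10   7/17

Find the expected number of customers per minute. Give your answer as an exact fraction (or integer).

107/17

E[X] = (3/17)·2 + (2/17)·3 + (4/17)·4 + (1/17)·9 + (7/17)·10
     = 107/17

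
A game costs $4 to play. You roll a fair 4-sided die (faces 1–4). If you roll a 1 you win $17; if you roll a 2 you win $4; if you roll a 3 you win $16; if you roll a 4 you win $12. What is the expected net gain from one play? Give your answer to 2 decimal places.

$8.25

E[payout] = (1/4)·4 + (1/4)·12 + (1/4)·16 + (1/4)·17 = 49/4
Expected profit = 49/4 − 4 = 33/4 ≈ $8.25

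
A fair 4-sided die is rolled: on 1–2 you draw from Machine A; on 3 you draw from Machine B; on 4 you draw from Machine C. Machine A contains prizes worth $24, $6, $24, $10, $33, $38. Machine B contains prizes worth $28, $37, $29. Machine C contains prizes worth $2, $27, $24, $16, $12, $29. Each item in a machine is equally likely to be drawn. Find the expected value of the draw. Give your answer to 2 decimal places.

$23.67

E[X | Machine A] = (24 + 6 + 24 + 10 + 33 + 38)/6 = 45/2
E[X | Machine B] = (28 + 37 + 29)/3 = 94/3
E[X | Machine C] = (2 + 27 + 24 + 16 + 12 + 29)/6 = 55/3
E[X] = (1/2)·45/2 + (1/4)·94/3 + (1/4)·55/3 = 71/3 ≈ 23.67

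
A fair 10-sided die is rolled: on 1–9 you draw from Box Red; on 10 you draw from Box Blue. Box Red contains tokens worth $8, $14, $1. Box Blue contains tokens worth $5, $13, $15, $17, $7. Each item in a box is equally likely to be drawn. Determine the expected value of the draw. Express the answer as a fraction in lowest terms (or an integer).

E[X | Box Red] = (8 + 14 + 1)/3 = 23/3
E[X | Box Blue] = (5 + 13 + 15 + 17 + 7)/5 = 57/5
E[X] = (9/10)·23/3 + (1/10)·57/5 = 201/25

201/25 dollars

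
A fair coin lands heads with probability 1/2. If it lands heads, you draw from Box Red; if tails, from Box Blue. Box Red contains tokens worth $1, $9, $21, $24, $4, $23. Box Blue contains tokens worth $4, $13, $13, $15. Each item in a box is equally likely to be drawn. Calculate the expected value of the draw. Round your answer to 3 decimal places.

E[X | Box Red] = (1 + 9 + 21 + 24 + 4 + 23)/6 = 41/3
E[X | Box Blue] = (4 + 13 + 13 + 15)/4 = 45/4
E[X] = (1/2)·41/3 + (1/2)·45/4 = 299/24 ≈ 12.458

$12.458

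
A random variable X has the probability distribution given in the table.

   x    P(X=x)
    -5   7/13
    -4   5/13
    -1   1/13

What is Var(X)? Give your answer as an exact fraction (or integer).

E[X] = (7/13)·(-5) + (5/13)·(-4) + (1/13)·(-1) = -56/13
E[X²] = (7/13)·25 + (5/13)·16 + (1/13)·1 = 256/13
Var(X) = 256/13 − (-56/13)² = 192/169

192/169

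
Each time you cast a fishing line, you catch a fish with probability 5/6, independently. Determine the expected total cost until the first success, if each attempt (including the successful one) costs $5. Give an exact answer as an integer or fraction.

E[#attempts] = 1/p = 6/5; E[cost] = 5·6/5 = 6.

$6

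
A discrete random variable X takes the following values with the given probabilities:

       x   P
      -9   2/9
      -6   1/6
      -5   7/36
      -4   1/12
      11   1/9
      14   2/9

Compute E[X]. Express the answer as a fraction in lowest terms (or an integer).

E[X] = (2/9)·(-9) + (1/6)·(-6) + (7/36)·(-5) + (1/12)·(-4) + (1/9)·11 + (2/9)·14
     = 1/36

1/36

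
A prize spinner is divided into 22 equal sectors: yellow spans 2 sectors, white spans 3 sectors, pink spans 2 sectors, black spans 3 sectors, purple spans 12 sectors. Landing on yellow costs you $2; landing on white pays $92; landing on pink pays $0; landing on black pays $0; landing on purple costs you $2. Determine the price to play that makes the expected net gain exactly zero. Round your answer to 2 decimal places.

$11.27

E[payout] = (2/22)·(-2) + (3/22)·92 + (2/22)·0 + (3/22)·0 + (12/22)·(-2) = 124/11
Fair fee = E[payout] = 124/11 ≈ $11.27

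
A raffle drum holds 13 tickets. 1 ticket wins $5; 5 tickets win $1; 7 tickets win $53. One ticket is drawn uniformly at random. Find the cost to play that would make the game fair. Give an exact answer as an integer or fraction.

381/13 dollars

E[payout] = (1/13)·5 + (5/13)·1 + (7/13)·53 = 381/13
Fair fee = E[payout] = 381/13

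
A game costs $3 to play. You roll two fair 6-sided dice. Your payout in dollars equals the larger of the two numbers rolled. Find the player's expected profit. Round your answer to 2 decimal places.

Distribution of the larger of the two numbers rolled: 1 w.p. 1/36, 2 w.p. 1/12, 3 w.p. 5/36, 4 w.p. 7/36, 5 w.p. 1/4, 6 w.p. 11/36
E[payout] = (1/36)·1 + (1/12)·2 + (5/36)·3 + (7/36)·4 + (1/4)·5 + (11/36)·6 = 161/36
Expected profit = 161/36 − 3 = 53/36 ≈ $1.47

$1.47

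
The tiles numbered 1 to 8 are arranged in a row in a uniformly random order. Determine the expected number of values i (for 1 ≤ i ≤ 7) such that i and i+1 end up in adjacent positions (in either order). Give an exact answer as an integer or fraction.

7/4

For each i ∈ {1,…,7}, let Xᵢ = 1 if i and i+1 are adjacent. P(Xᵢ=1) = 2·(8−1)!/8! = 2/8.
By linearity, E[ΣXᵢ] = (7)·(2/8) = 7/4.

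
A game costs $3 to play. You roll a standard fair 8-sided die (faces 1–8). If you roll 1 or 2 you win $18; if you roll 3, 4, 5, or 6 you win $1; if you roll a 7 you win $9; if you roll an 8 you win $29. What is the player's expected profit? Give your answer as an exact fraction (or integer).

27/4 dollars

E[payout] = (1/2)·1 + (1/8)·9 + (1/4)·18 + (1/8)·29 = 39/4
Expected profit = 39/4 − 3 = 27/4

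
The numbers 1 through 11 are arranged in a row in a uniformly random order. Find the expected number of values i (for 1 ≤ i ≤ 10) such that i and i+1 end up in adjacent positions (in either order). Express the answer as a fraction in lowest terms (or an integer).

20/11

For each i ∈ {1,…,10}, let Xᵢ = 1 if i and i+1 are adjacent. P(Xᵢ=1) = 2·(11−1)!/11! = 2/11.
By linearity, E[ΣXᵢ] = (10)·(2/11) = 20/11.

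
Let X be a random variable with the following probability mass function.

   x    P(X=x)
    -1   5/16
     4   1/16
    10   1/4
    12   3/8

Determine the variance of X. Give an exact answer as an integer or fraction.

E[X] = (5/16)·(-1) + (1/16)·4 + (1/4)·10 + (3/8)·12 = 111/16
E[X²] = (5/16)·1 + (1/16)·16 + (1/4)·100 + (3/8)·144 = 1285/16
Var(X) = 1285/16 − (111/16)² = 8239/256

8239/256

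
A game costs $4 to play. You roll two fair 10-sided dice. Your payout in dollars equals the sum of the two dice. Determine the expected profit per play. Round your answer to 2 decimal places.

$7.00

Distribution of the sum of the two dice: 2 w.p. 1/100, 3 w.p. 1/50, 4 w.p. 3/100, 5 w.p. 1/25, 6 w.p. 1/20, 7 w.p. 3/50, …
E[payout] = (1/100)·2 + (1/50)·3 + (3/100)·4 + (1/25)·5 + (1/20)·6 + (3/50)·7 + (7/100)·8 + (2/25)·9 + (9/100)·10 + (1/10)·11 + (9/100)·12 + (2/25)·13 + (7/100)·14 + (3/50)·15 + (1/20)·16 + (1/25)·17 + (3/100)·18 + (1/50)·19 + (1/100)·20 = 11
Expected profit = 11 − 4 = 7 ≈ $7.00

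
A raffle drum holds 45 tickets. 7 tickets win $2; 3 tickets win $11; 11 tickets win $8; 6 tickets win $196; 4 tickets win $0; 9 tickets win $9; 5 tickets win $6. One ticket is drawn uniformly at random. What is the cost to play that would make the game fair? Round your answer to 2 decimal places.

E[payout] = (7/45)·2 + (3/45)·11 + (11/45)·8 + (6/45)·196 + (4/45)·0 + (9/45)·9 + (5/45)·6 = 158/5
Fair fee = E[payout] = 158/5 ≈ $31.60

$31.60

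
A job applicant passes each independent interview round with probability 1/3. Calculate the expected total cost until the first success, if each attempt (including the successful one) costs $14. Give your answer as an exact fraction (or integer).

E[#attempts] = 1/p = 3; E[cost] = 14·3 = 42.

$42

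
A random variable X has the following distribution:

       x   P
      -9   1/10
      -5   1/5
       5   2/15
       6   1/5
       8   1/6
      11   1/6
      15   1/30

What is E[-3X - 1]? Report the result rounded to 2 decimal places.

E[-3x-1] = (1/10)·26 + (1/5)·14 + (2/15)·(-16) + (1/5)·(-19) + (1/6)·(-25) + (1/6)·(-34) + (1/30)·(-46)
     = -119/10 ≈ -11.90

-11.90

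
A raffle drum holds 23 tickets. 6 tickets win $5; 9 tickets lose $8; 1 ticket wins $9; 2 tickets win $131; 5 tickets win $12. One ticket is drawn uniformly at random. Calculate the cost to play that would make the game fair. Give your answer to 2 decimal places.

$12.57

E[payout] = (6/23)·5 + (9/23)·(-8) + (1/23)·9 + (2/23)·131 + (5/23)·12 = 289/23
Fair fee = E[payout] = 289/23 ≈ $12.57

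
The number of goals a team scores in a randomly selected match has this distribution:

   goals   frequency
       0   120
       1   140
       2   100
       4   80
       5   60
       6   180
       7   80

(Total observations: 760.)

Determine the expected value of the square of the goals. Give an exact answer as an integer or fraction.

343/19

Total = 760, so P(goals=0) = 120/760, etc.
E[X²] = (3/19)·0 + (7/38)·1 + (5/38)·4 + (2/19)·16 + (3/38)·25 + (9/38)·36 + (2/19)·49
     = 343/19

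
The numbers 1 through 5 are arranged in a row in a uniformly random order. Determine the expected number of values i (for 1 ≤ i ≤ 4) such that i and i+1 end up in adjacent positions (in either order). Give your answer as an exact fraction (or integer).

8/5

For each i ∈ {1,…,4}, let Xᵢ = 1 if i and i+1 are adjacent. P(Xᵢ=1) = 2·(5−1)!/5! = 2/5.
By linearity, E[ΣXᵢ] = (4)·(2/5) = 8/5.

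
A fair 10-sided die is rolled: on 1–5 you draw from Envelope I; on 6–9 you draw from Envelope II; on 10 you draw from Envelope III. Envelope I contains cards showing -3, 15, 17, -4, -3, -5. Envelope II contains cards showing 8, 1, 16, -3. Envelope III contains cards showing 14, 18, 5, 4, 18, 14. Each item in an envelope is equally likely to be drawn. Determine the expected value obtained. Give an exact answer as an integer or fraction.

29/6

E[X | Envelope I] = (-3 + 15 + 17 − 4 − 3 − 5)/6 = 17/6
E[X | Envelope II] = (8 + 1 + 16 − 3)/4 = 11/2
E[X | Envelope III] = (14 + 18 + 5 + 4 + 18 + 14)/6 = 73/6
E[X] = (1/2)·17/6 + (2/5)·11/2 + (1/10)·73/6 = 29/6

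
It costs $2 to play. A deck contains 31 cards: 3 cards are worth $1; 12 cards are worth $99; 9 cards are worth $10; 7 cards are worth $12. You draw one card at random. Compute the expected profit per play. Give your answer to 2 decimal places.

E[payout] = (3/31)·1 + (12/31)·99 + (9/31)·10 + (7/31)·12 = 1365/31
Expected profit = 1365/31 − 2 = 1303/31 ≈ $42.03

$42.03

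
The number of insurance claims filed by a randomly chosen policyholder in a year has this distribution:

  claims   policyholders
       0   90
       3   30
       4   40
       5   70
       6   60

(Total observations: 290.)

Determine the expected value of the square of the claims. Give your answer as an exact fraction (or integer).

Total = 290, so P(claims=0) = 90/290, etc.
E[X²] = (9/29)·0 + (3/29)·9 + (4/29)·16 + (7/29)·25 + (6/29)·36
     = 482/29

482/29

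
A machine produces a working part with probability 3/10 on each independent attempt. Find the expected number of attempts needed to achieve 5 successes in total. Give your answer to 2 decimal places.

By linearity (sum of 5 independent geometric waits), E[trials] = 5/p = 5/(3/10) = 50/3.
≈ 16.67

16.67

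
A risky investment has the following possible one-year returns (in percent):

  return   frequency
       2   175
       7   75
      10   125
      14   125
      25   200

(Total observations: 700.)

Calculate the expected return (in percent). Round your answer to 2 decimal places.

12.68

Total = 700, so P(return=2) = 175/700, etc.
E[X] = (1/4)·2 + (3/28)·7 + (5/28)·10 + (5/28)·14 + (2/7)·25
     = 355/28 ≈ 12.68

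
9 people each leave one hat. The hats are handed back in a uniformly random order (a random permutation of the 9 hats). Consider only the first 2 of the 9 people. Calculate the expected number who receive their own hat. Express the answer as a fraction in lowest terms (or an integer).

2/9

Let Xᵢ = 1 if person i gets their own hat. For each i, P(Xᵢ=1) = 1/9.
By linearity of expectation, E[X₁+…+X_2] = 2·(1/9) = 2/9.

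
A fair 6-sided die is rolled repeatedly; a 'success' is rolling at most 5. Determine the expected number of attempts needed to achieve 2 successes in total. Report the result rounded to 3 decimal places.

By linearity (sum of 2 independent geometric waits), E[trials] = 2/p = 2/(5/6) = 12/5.
≈ 2.400

2.400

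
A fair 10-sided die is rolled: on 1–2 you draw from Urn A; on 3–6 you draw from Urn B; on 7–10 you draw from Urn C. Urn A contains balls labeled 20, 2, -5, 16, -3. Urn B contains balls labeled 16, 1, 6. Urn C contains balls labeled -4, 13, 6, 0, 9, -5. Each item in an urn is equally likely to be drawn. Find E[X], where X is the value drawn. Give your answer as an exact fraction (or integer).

E[X | Urn A] = (20 + 2 − 5 + 16 − 3)/5 = 6
E[X | Urn B] = (16 + 1 + 6)/3 = 23/3
E[X | Urn C] = (-4 + 13 + 6 + 0 + 9 − 5)/6 = 19/6
E[X] = (1/5)·6 + (2/5)·23/3 + (2/5)·19/6 = 83/15

83/15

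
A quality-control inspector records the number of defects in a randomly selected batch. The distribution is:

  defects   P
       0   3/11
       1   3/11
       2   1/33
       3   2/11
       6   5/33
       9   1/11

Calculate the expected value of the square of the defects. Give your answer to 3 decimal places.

E[X²] = (3/11)·0 + (3/11)·1 + (1/33)·4 + (2/11)·9 + (5/33)·36 + (1/11)·81
     = 490/33 ≈ 14.848

14.848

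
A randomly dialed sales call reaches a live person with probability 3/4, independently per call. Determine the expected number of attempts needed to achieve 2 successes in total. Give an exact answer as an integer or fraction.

By linearity (sum of 2 independent geometric waits), E[trials] = 2/p = 2/(3/4) = 8/3.

8/3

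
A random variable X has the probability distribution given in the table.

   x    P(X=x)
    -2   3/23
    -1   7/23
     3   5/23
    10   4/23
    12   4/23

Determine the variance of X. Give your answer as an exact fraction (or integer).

15820/529

E[X] = (3/23)·(-2) + (7/23)·(-1) + (5/23)·3 + (4/23)·10 + (4/23)·12 = 90/23
E[X²] = (3/23)·4 + (7/23)·1 + (5/23)·9 + (4/23)·100 + (4/23)·144 = 1040/23
Var(X) = 1040/23 − (90/23)² = 15820/529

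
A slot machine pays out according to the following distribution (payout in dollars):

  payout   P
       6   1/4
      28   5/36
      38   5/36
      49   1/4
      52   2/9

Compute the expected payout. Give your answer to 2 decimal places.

E[X] = (1/4)·6 + (5/36)·28 + (5/36)·38 + (1/4)·49 + (2/9)·52
     = 1241/36 ≈ 34.47

$34.47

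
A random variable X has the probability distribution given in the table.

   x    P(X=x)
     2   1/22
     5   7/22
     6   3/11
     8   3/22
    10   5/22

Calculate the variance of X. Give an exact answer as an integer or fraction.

2305/484

E[X] = (1/22)·2 + (7/22)·5 + (3/11)·6 + (3/22)·8 + (5/22)·10 = 147/22
E[X²] = (1/22)·4 + (7/22)·25 + (3/11)·36 + (3/22)·64 + (5/22)·100 = 1087/22
Var(X) = 1087/22 − (147/22)² = 2305/484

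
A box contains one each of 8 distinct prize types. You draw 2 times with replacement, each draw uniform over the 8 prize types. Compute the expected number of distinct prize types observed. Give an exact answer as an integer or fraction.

Let Xⱼ=1 if type j appears at least once. P(Xⱼ=1) = 1 − ((8−1)/8)^2 = 15/64.
E[#distinct] = 8·15/64 = 15/8.

15/8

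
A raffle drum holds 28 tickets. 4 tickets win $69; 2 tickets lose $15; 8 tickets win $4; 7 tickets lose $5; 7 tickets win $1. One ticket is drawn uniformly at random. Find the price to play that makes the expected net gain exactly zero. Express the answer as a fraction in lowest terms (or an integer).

E[payout] = (4/28)·69 + (2/28)·(-15) + (8/28)·4 + (7/28)·(-5) + (7/28)·1 = 125/14
Fair fee = E[payout] = 125/14

125/14 dollars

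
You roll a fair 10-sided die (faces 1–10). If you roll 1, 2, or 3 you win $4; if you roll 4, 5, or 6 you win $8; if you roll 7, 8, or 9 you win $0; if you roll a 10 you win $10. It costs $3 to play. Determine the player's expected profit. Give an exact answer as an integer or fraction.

E[payout] = (3/10)·0 + (3/10)·4 + (3/10)·8 + (1/10)·10 = 23/5
Expected profit = 23/5 − 3 = 8/5

8/5 dollars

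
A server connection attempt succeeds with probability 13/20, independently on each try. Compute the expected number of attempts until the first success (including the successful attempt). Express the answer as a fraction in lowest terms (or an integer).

For a geometric distribution, E[trials] = 1/p = 1/(13/20) = 20/13.

20/13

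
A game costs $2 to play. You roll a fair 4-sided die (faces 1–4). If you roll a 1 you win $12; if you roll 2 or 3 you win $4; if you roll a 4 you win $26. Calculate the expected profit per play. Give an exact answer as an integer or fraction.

E[payout] = (1/2)·4 + (1/4)·12 + (1/4)·26 = 23/2
Expected profit = 23/2 − 2 = 19/2

19/2 dollars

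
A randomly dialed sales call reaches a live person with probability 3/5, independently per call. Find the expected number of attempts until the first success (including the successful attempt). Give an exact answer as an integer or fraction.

For a geometric distribution, E[trials] = 1/p = 1/(3/5) = 5/3.

5/3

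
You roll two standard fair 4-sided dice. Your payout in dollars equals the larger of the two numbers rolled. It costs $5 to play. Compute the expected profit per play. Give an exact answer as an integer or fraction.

Distribution of the larger of the two numbers rolled: 1 w.p. 1/16, 2 w.p. 3/16, 3 w.p. 5/16, 4 w.p. 7/16
E[payout] = (1/16)·1 + (3/16)·2 + (5/16)·3 + (7/16)·4 = 25/8
Expected profit = 25/8 − 5 = -15/8

-15/8 dollars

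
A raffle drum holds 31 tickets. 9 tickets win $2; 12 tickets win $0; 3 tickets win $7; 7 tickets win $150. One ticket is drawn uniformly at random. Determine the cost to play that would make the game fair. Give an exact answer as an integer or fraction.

1089/31 dollars

E[payout] = (9/31)·2 + (12/31)·0 + (3/31)·7 + (7/31)·150 = 1089/31
Fair fee = E[payout] = 1089/31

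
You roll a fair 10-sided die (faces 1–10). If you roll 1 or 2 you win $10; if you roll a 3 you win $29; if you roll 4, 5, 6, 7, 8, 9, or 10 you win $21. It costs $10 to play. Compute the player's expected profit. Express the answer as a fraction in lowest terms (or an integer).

48/5 dollars

E[payout] = (1/5)·10 + (7/10)·21 + (1/10)·29 = 98/5
Expected profit = 98/5 − 10 = 48/5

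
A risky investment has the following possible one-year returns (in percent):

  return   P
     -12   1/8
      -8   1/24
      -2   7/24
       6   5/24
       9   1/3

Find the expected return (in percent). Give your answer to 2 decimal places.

1.83

E[X] = (1/8)·(-12) + (1/24)·(-8) + (7/24)·(-2) + (5/24)·6 + (1/3)·9
     = 11/6 ≈ 1.83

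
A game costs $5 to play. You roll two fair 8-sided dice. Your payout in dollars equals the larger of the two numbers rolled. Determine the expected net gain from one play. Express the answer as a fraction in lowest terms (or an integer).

Distribution of the larger of the two numbers rolled: 1 w.p. 1/64, 2 w.p. 3/64, 3 w.p. 5/64, 4 w.p. 7/64, 5 w.p. 9/64, 6 w.p. 11/64, …
E[payout] = (1/64)·1 + (3/64)·2 + (5/64)·3 + (7/64)·4 + (9/64)·5 + (11/64)·6 + (13/64)·7 + (15/64)·8 = 93/16
Expected profit = 93/16 − 5 = 13/16

13/16 dollars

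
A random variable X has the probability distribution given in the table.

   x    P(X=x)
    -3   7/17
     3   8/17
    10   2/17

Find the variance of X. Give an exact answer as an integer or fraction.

5166/289

E[X] = (7/17)·(-3) + (8/17)·3 + (2/17)·10 = 23/17
E[X²] = (7/17)·9 + (8/17)·9 + (2/17)·100 = 335/17
Var(X) = 335/17 − (23/17)² = 5166/289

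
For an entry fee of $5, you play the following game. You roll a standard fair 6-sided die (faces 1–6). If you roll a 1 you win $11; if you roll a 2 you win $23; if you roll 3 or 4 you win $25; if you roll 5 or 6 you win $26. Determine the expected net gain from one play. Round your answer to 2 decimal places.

$17.67

E[payout] = (1/6)·11 + (1/6)·23 + (1/3)·25 + (1/3)·26 = 68/3
Expected profit = 68/3 − 5 = 53/3 ≈ $17.67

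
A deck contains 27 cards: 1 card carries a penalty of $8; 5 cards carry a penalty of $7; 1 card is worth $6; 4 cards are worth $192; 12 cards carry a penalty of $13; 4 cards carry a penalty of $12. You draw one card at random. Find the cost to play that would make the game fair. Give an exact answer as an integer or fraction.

E[payout] = (1/27)·(-8) + (5/27)·(-7) + (1/27)·6 + (4/27)·192 + (12/27)·(-13) + (4/27)·(-12) = 527/27
Fair fee = E[payout] = 527/27

527/27 dollars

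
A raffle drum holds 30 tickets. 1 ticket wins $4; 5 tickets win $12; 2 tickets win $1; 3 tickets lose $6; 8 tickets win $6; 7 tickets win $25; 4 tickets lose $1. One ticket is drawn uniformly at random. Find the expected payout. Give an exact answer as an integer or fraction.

E[payout] = (1/30)·4 + (5/30)·12 + (2/30)·1 + (3/30)·(-6) + (8/30)·6 + (7/30)·25 + (4/30)·(-1) = 89/10

89/10 dollars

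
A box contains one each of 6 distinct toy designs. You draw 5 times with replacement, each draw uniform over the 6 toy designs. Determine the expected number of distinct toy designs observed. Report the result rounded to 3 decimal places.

3.589

Let Xⱼ=1 if type j appears at least once. P(Xⱼ=1) = 1 − ((6−1)/6)^5 = 4651/7776.
E[#distinct] = 6·4651/7776 = 4651/1296.
≈ 3.589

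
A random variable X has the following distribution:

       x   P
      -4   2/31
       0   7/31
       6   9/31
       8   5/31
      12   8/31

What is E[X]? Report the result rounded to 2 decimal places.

E[X] = (2/31)·(-4) + (7/31)·0 + (9/31)·6 + (5/31)·8 + (8/31)·12
     = 182/31 ≈ 5.87

5.87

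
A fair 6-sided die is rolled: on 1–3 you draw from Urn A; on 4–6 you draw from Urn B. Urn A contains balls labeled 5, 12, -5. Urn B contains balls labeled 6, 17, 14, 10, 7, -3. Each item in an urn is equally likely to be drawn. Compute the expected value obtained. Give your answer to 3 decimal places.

6.250

E[X | Urn A] = (5 + 12 − 5)/3 = 4
E[X | Urn B] = (6 + 17 + 14 + 10 + 7 − 3)/6 = 17/2
E[X] = (1/2)·4 + (1/2)·17/2 = 25/4 ≈ 6.250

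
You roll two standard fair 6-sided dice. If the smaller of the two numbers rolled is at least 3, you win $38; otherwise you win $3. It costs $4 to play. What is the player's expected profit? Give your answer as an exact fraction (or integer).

131/9 dollars

E[payout] = (5/9)·3 + (4/9)·38 = 167/9
Expected profit = 167/9 − 4 = 131/9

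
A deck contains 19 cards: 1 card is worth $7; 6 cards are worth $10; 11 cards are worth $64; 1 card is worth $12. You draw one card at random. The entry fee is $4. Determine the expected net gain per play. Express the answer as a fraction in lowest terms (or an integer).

E[payout] = (1/19)·7 + (6/19)·10 + (11/19)·64 + (1/19)·12 = 783/19
Expected profit = 783/19 − 4 = 707/19

707/19 dollars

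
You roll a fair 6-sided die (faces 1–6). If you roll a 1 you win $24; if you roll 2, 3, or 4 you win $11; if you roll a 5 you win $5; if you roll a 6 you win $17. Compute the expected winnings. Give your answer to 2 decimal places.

$13.17

E[payout] = (1/6)·5 + (1/2)·11 + (1/6)·17 + (1/6)·24 = 79/6
≈ $13.17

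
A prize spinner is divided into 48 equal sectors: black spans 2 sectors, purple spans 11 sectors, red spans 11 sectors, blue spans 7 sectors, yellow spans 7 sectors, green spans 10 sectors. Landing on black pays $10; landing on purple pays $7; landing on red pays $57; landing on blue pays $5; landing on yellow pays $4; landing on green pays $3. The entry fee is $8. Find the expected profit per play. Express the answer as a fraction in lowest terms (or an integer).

E[payout] = (2/48)·10 + (11/48)·7 + (11/48)·57 + (7/48)·5 + (7/48)·4 + (10/48)·3 = 817/48
Expected profit = 817/48 − 8 = 433/48

433/48 dollars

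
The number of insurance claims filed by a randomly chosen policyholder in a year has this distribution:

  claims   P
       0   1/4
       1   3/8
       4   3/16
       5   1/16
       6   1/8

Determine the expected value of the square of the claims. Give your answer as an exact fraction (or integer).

E[X²] = (1/4)·0 + (3/8)·1 + (3/16)·16 + (1/16)·25 + (1/8)·36
     = 151/16

151/16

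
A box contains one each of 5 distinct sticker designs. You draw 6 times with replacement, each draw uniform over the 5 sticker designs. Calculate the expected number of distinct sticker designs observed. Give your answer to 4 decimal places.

3.6893

Let Xⱼ=1 if type j appears at least once. P(Xⱼ=1) = 1 − ((5−1)/5)^6 = 11529/15625.
E[#distinct] = 5·11529/15625 = 11529/3125.
≈ 3.6893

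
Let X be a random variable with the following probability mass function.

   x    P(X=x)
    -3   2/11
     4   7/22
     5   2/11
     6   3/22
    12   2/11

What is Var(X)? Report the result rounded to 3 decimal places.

20.868

E[X] = (2/11)·(-3) + (7/22)·4 + (2/11)·5 + (3/22)·6 + (2/11)·12 = 51/11
E[X²] = (2/11)·9 + (7/22)·16 + (2/11)·25 + (3/22)·36 + (2/11)·144 = 466/11
Var(X) = 466/11 − (51/11)² = 2525/121 ≈ 20.868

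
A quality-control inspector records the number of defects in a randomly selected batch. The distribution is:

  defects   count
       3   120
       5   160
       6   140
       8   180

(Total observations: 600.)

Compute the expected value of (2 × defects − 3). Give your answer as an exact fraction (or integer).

127/15

Total = 600, so P(defects=3) = 120/600, etc.
E[2x-3] = (1/5)·3 + (4/15)·7 + (7/30)·9 + (3/10)·13
     = 127/15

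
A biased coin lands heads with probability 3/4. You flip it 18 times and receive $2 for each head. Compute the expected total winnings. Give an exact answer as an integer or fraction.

$27

E[#heads] = 18·3/4 = 27/2 (linearity over flips).
E[winnings] = 2·27/2 = 27.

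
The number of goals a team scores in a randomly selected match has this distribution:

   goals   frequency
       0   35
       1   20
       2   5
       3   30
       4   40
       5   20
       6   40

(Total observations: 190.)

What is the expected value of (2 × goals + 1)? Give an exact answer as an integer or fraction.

143/19

Total = 190, so P(goals=0) = 35/190, etc.
E[2x+1] = (7/38)·1 + (2/19)·3 + (1/38)·5 + (3/19)·7 + (4/19)·9 + (2/19)·11 + (4/19)·13
     = 143/19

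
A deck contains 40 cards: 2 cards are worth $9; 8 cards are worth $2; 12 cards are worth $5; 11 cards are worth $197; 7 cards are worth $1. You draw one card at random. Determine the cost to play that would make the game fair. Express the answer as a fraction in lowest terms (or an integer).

E[payout] = (2/40)·9 + (8/40)·2 + (12/40)·5 + (11/40)·197 + (7/40)·1 = 567/10
Fair fee = E[payout] = 567/10

567/10 dollars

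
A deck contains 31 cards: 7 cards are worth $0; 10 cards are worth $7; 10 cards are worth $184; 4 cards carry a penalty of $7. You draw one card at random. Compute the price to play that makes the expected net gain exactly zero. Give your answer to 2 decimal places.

E[payout] = (7/31)·0 + (10/31)·7 + (10/31)·184 + (4/31)·(-7) = 1882/31
Fair fee = E[payout] = 1882/31 ≈ $60.71

$60.71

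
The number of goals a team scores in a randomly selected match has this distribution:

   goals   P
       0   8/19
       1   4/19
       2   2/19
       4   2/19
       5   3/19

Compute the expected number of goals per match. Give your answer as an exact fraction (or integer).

E[X] = (8/19)·0 + (4/19)·1 + (2/19)·2 + (2/19)·4 + (3/19)·5
     = 31/19

31/19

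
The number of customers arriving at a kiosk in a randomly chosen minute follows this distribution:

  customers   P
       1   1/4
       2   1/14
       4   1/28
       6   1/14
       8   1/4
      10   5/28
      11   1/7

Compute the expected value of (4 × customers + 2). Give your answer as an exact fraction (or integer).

191/7

E[4x+2] = (1/4)·6 + (1/14)·10 + (1/28)·18 + (1/14)·26 + (1/4)·34 + (5/28)·42 + (1/7)·46
     = 191/7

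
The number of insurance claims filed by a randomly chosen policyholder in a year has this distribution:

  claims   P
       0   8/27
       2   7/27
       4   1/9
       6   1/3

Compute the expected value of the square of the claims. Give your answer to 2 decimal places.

E[X²] = (8/27)·0 + (7/27)·4 + (1/9)·16 + (1/3)·36
     = 400/27 ≈ 14.81

14.81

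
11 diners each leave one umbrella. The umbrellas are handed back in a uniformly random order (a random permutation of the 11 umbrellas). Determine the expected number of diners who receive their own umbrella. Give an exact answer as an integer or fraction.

1

Let Xᵢ = 1 if person i gets their own umbrella. For each i, P(Xᵢ=1) = 1/11.
By linearity of expectation, E[X₁+…+X_11] = 11·(1/11) = 1.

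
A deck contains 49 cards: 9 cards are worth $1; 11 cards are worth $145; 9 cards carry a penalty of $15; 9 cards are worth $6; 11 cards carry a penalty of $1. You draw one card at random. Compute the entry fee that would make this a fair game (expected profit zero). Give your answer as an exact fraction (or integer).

E[payout] = (9/49)·1 + (11/49)·145 + (9/49)·(-15) + (9/49)·6 + (11/49)·(-1) = 216/7
Fair fee = E[payout] = 216/7

216/7 dollars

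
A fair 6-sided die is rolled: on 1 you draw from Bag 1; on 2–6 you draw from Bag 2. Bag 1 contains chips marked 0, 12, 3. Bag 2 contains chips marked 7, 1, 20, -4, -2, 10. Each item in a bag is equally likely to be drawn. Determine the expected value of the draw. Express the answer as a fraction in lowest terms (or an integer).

E[X | Bag 1] = (0 + 12 + 3)/3 = 5
E[X | Bag 2] = (7 + 1 + 20 − 4 − 2 + 10)/6 = 16/3
E[X] = (1/6)·5 + (5/6)·16/3 = 95/18

95/18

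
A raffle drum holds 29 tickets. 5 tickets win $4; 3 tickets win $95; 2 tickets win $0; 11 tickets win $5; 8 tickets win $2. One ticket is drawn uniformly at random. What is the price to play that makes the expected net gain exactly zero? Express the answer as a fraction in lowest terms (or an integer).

E[payout] = (5/29)·4 + (3/29)·95 + (2/29)·0 + (11/29)·5 + (8/29)·2 = 376/29
Fair fee = E[payout] = 376/29

376/29 dollars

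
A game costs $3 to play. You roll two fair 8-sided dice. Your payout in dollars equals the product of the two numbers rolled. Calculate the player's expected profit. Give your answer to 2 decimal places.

Distribution of the product of the two numbers rolled: 1 w.p. 1/64, 2 w.p. 1/32, 3 w.p. 1/32, 4 w.p. 3/64, 5 w.p. 1/32, 6 w.p. 1/16, …
E[payout] = (1/64)·1 + (1/32)·2 + (1/32)·3 + (3/64)·4 + (1/32)·5 + (1/16)·6 + (1/32)·7 + (1/16)·8 + (1/64)·9 + (1/32)·10 + (1/16)·12 + (1/32)·14 + (1/32)·15 + (3/64)·16 + (1/32)·18 + (1/32)·20 + (1/32)·21 + (1/16)·24 + (1/64)·25 + (1/32)·28 + (1/32)·30 + (1/32)·32 + (1/32)·35 + (1/64)·36 + (1/32)·40 + (1/32)·42 + (1/32)·48 + (1/64)·49 + (1/32)·56 + (1/64)·64 = 81/4
Expected profit = 81/4 − 3 = 69/4 ≈ $17.25

$17.25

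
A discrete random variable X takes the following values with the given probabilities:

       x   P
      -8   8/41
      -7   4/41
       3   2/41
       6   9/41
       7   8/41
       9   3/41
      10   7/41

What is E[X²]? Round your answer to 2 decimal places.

58.17

E[X²] = (8/41)·64 + (4/41)·49 + (2/41)·9 + (9/41)·36 + (8/41)·49 + (3/41)·81 + (7/41)·100
     = 2385/41 ≈ 58.17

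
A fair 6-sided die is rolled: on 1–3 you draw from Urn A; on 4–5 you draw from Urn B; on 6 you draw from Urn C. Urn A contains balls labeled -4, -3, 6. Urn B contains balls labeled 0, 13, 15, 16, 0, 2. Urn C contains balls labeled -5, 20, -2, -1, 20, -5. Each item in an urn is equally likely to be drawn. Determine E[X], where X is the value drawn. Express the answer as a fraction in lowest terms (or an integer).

E[X | Urn A] = (-4 − 3 + 6)/3 = -1/3
E[X | Urn B] = (0 + 13 + 15 + 16 + 0 + 2)/6 = 23/3
E[X | Urn C] = (-5 + 20 − 2 − 1 + 20 − 5)/6 = 9/2
E[X] = (1/2)·(-1/3) + (1/3)·23/3 + (1/6)·9/2 = 113/36

113/36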